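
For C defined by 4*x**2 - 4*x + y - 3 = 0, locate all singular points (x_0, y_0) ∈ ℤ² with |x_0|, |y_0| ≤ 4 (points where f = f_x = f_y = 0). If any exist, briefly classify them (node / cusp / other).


No singular points in the scanned grid; C is smooth there.

Compute partial derivatives:
  f_x = 8*x - 4.
  f_y = 1.
f_y = 1 is a nonzero constant, so f_y never vanishes: no point (x, y) can satisfy f = f_x = f_y = 0. In particular no (x, y) ∈ {−4, ..., 4}² is singular; the curve is smooth.


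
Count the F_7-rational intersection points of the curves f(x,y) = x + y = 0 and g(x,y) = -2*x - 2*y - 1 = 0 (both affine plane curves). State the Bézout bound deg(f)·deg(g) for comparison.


Common zeros: ∅; count = 0; Bézout bound = 1.

deg(f) = 1, deg(g) = 1, so Bézout bound = 1.
Scan x ∈ F_7. For each x, list the y ∈ F_7 with f(x, y) ≡ 0 and those with g(x, y) ≡ 0 (mod 7); the common zeros in that column are the intersection.
  x = 0: f ≡ 0 at y ∈ {0}; g ≡ 0 at y ∈ {3}; common: ∅.
  x = 1: f ≡ 0 at y ∈ {6}; g ≡ 0 at y ∈ {2}; common: ∅.
  x = 2: f ≡ 0 at y ∈ {5}; g ≡ 0 at y ∈ {1}; common: ∅.
  x = 3: f ≡ 0 at y ∈ {4}; g ≡ 0 at y ∈ {0}; common: ∅.
  x = 4: f ≡ 0 at y ∈ {3}; g ≡ 0 at y ∈ {6}; common: ∅.
  x = 5: f ≡ 0 at y ∈ {2}; g ≡ 0 at y ∈ {5}; common: ∅.
  x = 6: f ≡ 0 at y ∈ {1}; g ≡ 0 at y ∈ {4}; common: ∅.
Collecting: common zeros = ∅, so the count is 0.
Comparison with the Bézout bound: 0 ≤ 1 = deg(f)·deg(g), as expected for curves with no common component (the affine F_7-count falls short of the bound because intersections may lie at infinity, over extension fields, or carry multiplicity).


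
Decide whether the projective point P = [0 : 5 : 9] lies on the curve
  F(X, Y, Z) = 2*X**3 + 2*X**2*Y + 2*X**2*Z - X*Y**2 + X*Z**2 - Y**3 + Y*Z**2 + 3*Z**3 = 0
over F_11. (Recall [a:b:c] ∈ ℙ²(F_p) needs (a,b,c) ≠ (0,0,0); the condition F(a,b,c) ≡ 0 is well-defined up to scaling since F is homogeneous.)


F(0,5,9) ≡ 3 (mod 11); P is NOT on the curve.

Evaluate F(0, 5, 9) term-by-term (mod 11).
  2*X**3 ↦ 2·0·1·1 = 0
  2*X**2*Y ↦ 2·0·5·1 = 0
  2*X**2*Z ↦ 2·0·1·9 = 0
  -X*Y**2 ↦ -1·0·25·1 = 0
  X*Z**2 ↦ 1·0·1·81 = 0
  -Y**3 ↦ -1·1·125·1 = -125
  Y*Z**2 ↦ 1·1·5·81 = 405
  3*Z**3 ↦ 3·1·1·729 = 2187
Sum: F(0, 5, 9) = (0) + (0) + (0) + (0) + (0) + (-125) + (405) + (2187) = 2467.
Reducing mod 11: 2467 ≡ 3 (mod 11).
Since F(a, b, c) ≡ 3 ≠ 0 (mod 11), P does NOT lie on the curve.


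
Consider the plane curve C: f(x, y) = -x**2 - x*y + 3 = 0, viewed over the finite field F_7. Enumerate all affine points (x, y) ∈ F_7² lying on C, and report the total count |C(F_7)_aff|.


Affine F_7-points: {(1, 2), (2, 3), (3, 5), (4, 2), (5, 4), (6, 5)}; count = 6.

For each of the 49 pairs (x, y) ∈ F_7², evaluate f(x, y) mod 7. Record the zeros.
  x = 0: [0↦3, 1↦3, 2↦3, 3↦3, 4↦3, 5↦3, 6↦3]  zeros at y ∈ ∅
  x = 1: [0↦2, 1↦1, 2↦0, 3↦6, 4↦5, 5↦4, 6↦3]  zeros at y ∈ {2}
  x = 2: [0↦6, 1↦4, 2↦2, 3↦0, 4↦5, 5↦3, 6↦1]  zeros at y ∈ {3}
  x = 3: [0↦1, 1↦5, 2↦2, 3↦6, 4↦3, 5↦0, 6↦4]  zeros at y ∈ {5}
  x = 4: [0↦1, 1↦4, 2↦0, 3↦3, 4↦6, 5↦2, 6↦5]  zeros at y ∈ {2}
  x = 5: [0↦6, 1↦1, 2↦3, 3↦5, 4↦0, 5↦2, 6↦4]  zeros at y ∈ {4}
  x = 6: [0↦2, 1↦3, 2↦4, 3↦5, 4↦6, 5↦0, 6↦1]  zeros at y ∈ {5}
Collecting zeros: affine points = {(1, 2), (2, 3), (3, 5), (4, 2), (5, 4), (6, 5)}.
Total count |C(F_7)_aff| = 6.


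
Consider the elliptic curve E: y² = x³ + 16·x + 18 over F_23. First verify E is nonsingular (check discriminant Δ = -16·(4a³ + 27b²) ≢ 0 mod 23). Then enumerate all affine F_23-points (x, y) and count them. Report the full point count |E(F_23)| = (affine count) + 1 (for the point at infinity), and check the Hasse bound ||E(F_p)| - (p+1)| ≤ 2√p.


Affine points = {(0, 8), (0, 15), (1, 9), (1, 14), (2, 9), (2, 14), (3, 1), (3, 22), (4, 10), (4, 13), (5, 4), (5, 19), (6, 10), (6, 13), (7, 6), (7, 17), (12, 11), (12, 12), (13, 10), (13, 13), (16, 0), (20, 9), (20, 14), (21, 1), (21, 22), (22, 1), (22, 22)}; affine count = 27; |E(F_23)| = 28.

Discriminant check: Δ ∝ 4a³ + 27b² = 4·16³ + 27·18² = 4·4096 + 27·324 ≡ 16 (mod 23). Nonzero ⇒ E is nonsingular.
For each x ∈ F_23, compute rhs = x³ + 16·x + 18 mod 23, then count y ∈ F_23 with y² ≡ rhs.
  x = 0: rhs = 18, matching y values: 8, 15 (2 points).
  x = 1: rhs = 12, matching y values: 9, 14 (2 points).
  x = 2: rhs = 12, matching y values: 9, 14 (2 points).
  x = 3: rhs = 1, matching y values: 1, 22 (2 points).
  x = 4: rhs = 8, matching y values: 10, 13 (2 points).
  x = 5: rhs = 16, matching y values: 4, 19 (2 points).
  x = 6: rhs = 8, matching y values: 10, 13 (2 points).
  x = 7: rhs = 13, matching y values: 6, 17 (2 points).
  x = 8: rhs = 14, matching y values: none (0 points).
  x = 9: rhs = 17, matching y values: none (0 points).
  x = 10: rhs = 5, matching y values: none (0 points).
  x = 11: rhs = 7, matching y values: none (0 points).
  x = 12: rhs = 6, matching y values: 11, 12 (2 points).
  x = 13: rhs = 8, matching y values: 10, 13 (2 points).
  x = 14: rhs = 19, matching y values: none (0 points).
  x = 15: rhs = 22, matching y values: none (0 points).
  x = 16: rhs = 0, matching y values: 0 (1 points).
  x = 17: rhs = 5, matching y values: none (0 points).
  x = 18: rhs = 20, matching y values: none (0 points).
  x = 19: rhs = 5, matching y values: none (0 points).
  x = 20: rhs = 12, matching y values: 9, 14 (2 points).
  x = 21: rhs = 1, matching y values: 1, 22 (2 points).
  x = 22: rhs = 1, matching y values: 1, 22 (2 points).
Total affine count: 27.
Full point count |E(F_23)| = 27 + 1 = 28.
Hasse bound: |28 − (23+1)| = |4| = 4 ≤ 2√23 ≈ 9.5917 ✓.


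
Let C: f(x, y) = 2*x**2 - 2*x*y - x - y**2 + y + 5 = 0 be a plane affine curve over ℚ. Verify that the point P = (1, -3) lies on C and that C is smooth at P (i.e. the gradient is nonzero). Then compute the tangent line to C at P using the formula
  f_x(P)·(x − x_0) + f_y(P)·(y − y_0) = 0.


Tangent line at P: 9*x + 5*y + 6 = 0.

Step 1: f(1, -3) = 0, so P lies on C.
Step 2: partial derivatives
  f_x(x, y) = 4*x - 2*y - 1, f_y(x, y) = -2*x - 2*y + 1.
  f_x(P) = 9, f_y(P) = 5 (gradient nonzero, so P is smooth).
Step 3: tangent line at P: 9·(x − 1) + 5·(y − -3) = 0.
Expanding: 9*x + 5*y + 6 = 0.


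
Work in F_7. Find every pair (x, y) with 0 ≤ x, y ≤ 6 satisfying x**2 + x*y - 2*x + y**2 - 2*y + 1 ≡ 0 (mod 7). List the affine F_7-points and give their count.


Affine F_7-points: {(0, 1), (1, 0), (1, 1), (5, 5), (5, 6), (6, 5)}; count = 6.

For each of the 49 pairs (x, y) ∈ F_7², evaluate f(x, y) mod 7. Record the zeros.
  x = 0: [0↦1, 1↦0, 2↦1, 3↦4, 4↦2, 5↦2, 6↦4]  zeros at y ∈ {1}
  x = 1: [0↦0, 1↦0, 2↦2, 3↦6, 4↦5, 5↦6, 6↦2]  zeros at y ∈ {0, 1}
  x = 2: [0↦1, 1↦2, 2↦5, 3↦3, 4↦3, 5↦5, 6↦2]  zeros at y ∈ ∅
  x = 3: [0↦4, 1↦6, 2↦3, 3↦2, 4↦3, 5↦6, 6↦4]  zeros at y ∈ ∅
  x = 4: [0↦2, 1↦5, 2↦3, 3↦3, 4↦5, 5↦2, 6↦1]  zeros at y ∈ ∅
  x = 5: [0↦2, 1↦6, 2↦5, 3↦6, 4↦2, 5↦0, 6↦0]  zeros at y ∈ {5, 6}
  x = 6: [0↦4, 1↦2, 2↦2, 3↦4, 4↦1, 5↦0, 6↦1]  zeros at y ∈ {5}
Collecting zeros: affine points = {(0, 1), (1, 0), (1, 1), (5, 5), (5, 6), (6, 5)}.
Total count |C(F_7)_aff| = 6.


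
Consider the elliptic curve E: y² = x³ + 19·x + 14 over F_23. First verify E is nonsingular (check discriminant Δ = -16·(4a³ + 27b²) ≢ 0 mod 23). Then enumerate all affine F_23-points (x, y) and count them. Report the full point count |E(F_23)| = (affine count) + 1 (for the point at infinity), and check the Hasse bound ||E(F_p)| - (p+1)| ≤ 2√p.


Affine points = {(3, 11), (3, 12), (4, 4), (4, 19), (5, 2), (5, 21), (10, 10), (10, 13), (11, 6), (11, 17), (17, 11), (17, 12), (18, 1), (18, 22), (19, 9), (19, 14)}; affine count = 16; |E(F_23)| = 17.

Discriminant check: Δ ∝ 4a³ + 27b² = 4·19³ + 27·14² = 4·6859 + 27·196 ≡ 22 (mod 23). Nonzero ⇒ E is nonsingular.
For each x ∈ F_23, compute rhs = x³ + 19·x + 14 mod 23, then count y ∈ F_23 with y² ≡ rhs.
  x = 0: rhs = 14, matching y values: none (0 points).
  x = 1: rhs = 11, matching y values: none (0 points).
  x = 2: rhs = 14, matching y values: none (0 points).
  x = 3: rhs = 6, matching y values: 11, 12 (2 points).
  x = 4: rhs = 16, matching y values: 4, 19 (2 points).
  x = 5: rhs = 4, matching y values: 2, 21 (2 points).
  x = 6: rhs = 22, matching y values: none (0 points).
  x = 7: rhs = 7, matching y values: none (0 points).
  x = 8: rhs = 11, matching y values: none (0 points).
  x = 9: rhs = 17, matching y values: none (0 points).
  x = 10: rhs = 8, matching y values: 10, 13 (2 points).
  x = 11: rhs = 13, matching y values: 6, 17 (2 points).
  x = 12: rhs = 15, matching y values: none (0 points).
  x = 13: rhs = 20, matching y values: none (0 points).
  x = 14: rhs = 11, matching y values: none (0 points).
  x = 15: rhs = 17, matching y values: none (0 points).
  x = 16: rhs = 21, matching y values: none (0 points).
  x = 17: rhs = 6, matching y values: 11, 12 (2 points).
  x = 18: rhs = 1, matching y values: 1, 22 (2 points).
  x = 19: rhs = 12, matching y values: 9, 14 (2 points).
  x = 20: rhs = 22, matching y values: none (0 points).
  x = 21: rhs = 14, matching y values: none (0 points).
  x = 22: rhs = 17, matching y values: none (0 points).
Total affine count: 16.
Full point count |E(F_23)| = 16 + 1 = 17.
Hasse bound: |17 − (23+1)| = |-7| = 7 ≤ 2√23 ≈ 9.5917 ✓.


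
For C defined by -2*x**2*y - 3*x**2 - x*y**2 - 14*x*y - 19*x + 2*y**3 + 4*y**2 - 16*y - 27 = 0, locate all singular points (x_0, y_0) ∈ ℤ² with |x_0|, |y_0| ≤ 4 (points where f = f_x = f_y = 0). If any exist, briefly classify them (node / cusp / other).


Singular points: {(-3, -1)}; classification: node.

Compute partial derivatives:
  f_x = -4*x*y - 6*x - y**2 - 14*y - 19.
  f_y = -2*x**2 - 2*x*y - 14*x + 6*y**2 + 8*y - 16.
Scan x_0 ∈ {−4, ..., 4}. For each x_0, f_y(x_0, y) is a polynomial in y; find its integer roots y ∈ {−4, ..., 4}, then test f_x and f at those candidates.
  x = -4: f_y(-4, y) = 6*y**2 + 16*y + 8; vanishes at y ∈ {-2}. (-4, -2): f_x = -3 ≠ 0.
  x = -3: f_y(-3, y) = 6*y**2 + 14*y + 8; vanishes at y ∈ {-1}. (-3, -1): f_x = 0, f = 0 — SINGULAR.
  x = -2: f_y(-2, y) = 6*y**2 + 12*y + 4; no integer root y with |y| ≤ 4.
  x = -1: f_y(-1, y) = 6*y**2 + 10*y - 4; vanishes at y ∈ {-2}. (-1, -2): f_x = 3 ≠ 0.
  x = 0: f_y(0, y) = 6*y**2 + 8*y - 16; no integer root y with |y| ≤ 4.
  x = 1: f_y(1, y) = 6*y**2 + 6*y - 32; no integer root y with |y| ≤ 4.
  x = 2: f_y(2, y) = 6*y**2 + 4*y - 52; no integer root y with |y| ≤ 4.
  x = 3: f_y(3, y) = 6*y**2 + 2*y - 76; no integer root y with |y| ≤ 4.
  x = 4: f_y(4, y) = 6*y**2 - 104; no integer root y with |y| ≤ 4.
Only singular point on the grid: (-3, -1).
Classify: substitute x = -3 + u, y = -1 + v and expand: f = -2*u**2*v - u**2 - u*v**2 + 2*v**3 + v**2.
No constant or linear terms (consistent with a singular point). Quadratic part: -u**2 + v**2. Cubic part: -2*u**2*v - u*v**2 + 2*v**3.
The quadratic part v**2 - u**2 = (v − u)(v + u) splits into two distinct linear factors, so there are two distinct tangent lines y − -1 = ±(x − -3) — this is a node (ordinary double point).
Classification: node.


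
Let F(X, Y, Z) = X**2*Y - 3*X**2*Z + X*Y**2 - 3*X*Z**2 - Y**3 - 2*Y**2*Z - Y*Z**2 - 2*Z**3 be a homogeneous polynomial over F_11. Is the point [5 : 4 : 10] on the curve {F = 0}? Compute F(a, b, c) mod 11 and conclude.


F(5,4,10) ≡ 8 (mod 11); P is NOT on the curve.

Evaluate F(5, 4, 10) term-by-term (mod 11).
  X**2*Y ↦ 1·25·4·1 = 100
  -3*X**2*Z ↦ -3·25·1·10 = -750
  X*Y**2 ↦ 1·5·16·1 = 80
  -3*X*Z**2 ↦ -3·5·1·100 = -1500
  -Y**3 ↦ -1·1·64·1 = -64
  -2*Y**2*Z ↦ -2·1·16·10 = -320
  -Y*Z**2 ↦ -1·1·4·100 = -400
  -2*Z**3 ↦ -2·1·1·1000 = -2000
Sum: F(5, 4, 10) = (100) + (-750) + (80) + (-1500) + (-64) + (-320) + (-400) + (-2000) = -4854.
Reducing mod 11: -4854 ≡ 8 (mod 11).
Since F(a, b, c) ≡ 8 ≠ 0 (mod 11), P does NOT lie on the curve.


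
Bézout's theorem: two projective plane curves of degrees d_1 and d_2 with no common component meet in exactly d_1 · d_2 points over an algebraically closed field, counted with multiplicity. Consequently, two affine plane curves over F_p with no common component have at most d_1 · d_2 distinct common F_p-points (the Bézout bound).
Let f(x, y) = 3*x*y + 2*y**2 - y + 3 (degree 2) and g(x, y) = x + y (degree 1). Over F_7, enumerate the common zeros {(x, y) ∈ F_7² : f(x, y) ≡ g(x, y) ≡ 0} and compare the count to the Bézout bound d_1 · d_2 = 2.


Common zeros: ∅; count = 0; Bézout bound = 2.

deg(f) = 2, deg(g) = 1, so Bézout bound = 2.
Scan x ∈ F_7. For each x, list the y ∈ F_7 with f(x, y) ≡ 0 and those with g(x, y) ≡ 0 (mod 7); the common zeros in that column are the intersection.
  x = 0: f ≡ 0 at y ∈ ∅; g ≡ 0 at y ∈ {0}; common: ∅.
  x = 1: f ≡ 0 at y ∈ {1, 5}; g ≡ 0 at y ∈ {6}; common: ∅.
  x = 2: f ≡ 0 at y ∈ {2, 6}; g ≡ 0 at y ∈ {5}; common: ∅.
  x = 3: f ≡ 0 at y ∈ ∅; g ≡ 0 at y ∈ {4}; common: ∅.
  x = 4: f ≡ 0 at y ∈ ∅; g ≡ 0 at y ∈ {3}; common: ∅.
  x = 5: f ≡ 0 at y ∈ {3, 4}; g ≡ 0 at y ∈ {2}; common: ∅.
  x = 6: f ≡ 0 at y ∈ ∅; g ≡ 0 at y ∈ {1}; common: ∅.
Collecting: common zeros = ∅, so the count is 0.
Comparison with the Bézout bound: 0 ≤ 2 = deg(f)·deg(g), as expected for curves with no common component (the affine F_7-count falls short of the bound because intersections may lie at infinity, over extension fields, or carry multiplicity).


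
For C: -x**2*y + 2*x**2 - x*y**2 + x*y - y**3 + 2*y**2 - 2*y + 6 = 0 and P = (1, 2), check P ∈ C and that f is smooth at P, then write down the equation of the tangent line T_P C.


Tangent line at P: -2*x - 10*y + 22 = 0.

Step 1: f(1, 2) = 0, so P lies on C.
Step 2: partial derivatives
  f_x(x, y) = -2*x*y + 4*x - y**2 + y, f_y(x, y) = -x**2 - 2*x*y + x - 3*y**2 + 4*y - 2.
  f_x(P) = -2, f_y(P) = -10 (gradient nonzero, so P is smooth).
Step 3: tangent line at P: -2·(x − 1) + -10·(y − 2) = 0.
Expanding: -2*x - 10*y + 22 = 0.


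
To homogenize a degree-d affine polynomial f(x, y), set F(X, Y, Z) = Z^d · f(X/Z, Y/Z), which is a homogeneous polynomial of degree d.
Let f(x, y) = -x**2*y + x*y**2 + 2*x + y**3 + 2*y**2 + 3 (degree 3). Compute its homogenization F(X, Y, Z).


F(X, Y, Z) = -X**2*Y + X*Y**2 + 2*X*Z**2 + Y**3 + 2*Y**2*Z + 3*Z**3

deg(f) = 3.
Substitute x = X/Z, y = Y/Z into f, then multiply by Z^3.
  monomial -1·x^2·y^1 ↦ -1·X^2·Y^1·Z^0.
  monomial 1·x^1·y^2 ↦ 1·X^1·Y^2·Z^0.
  monomial 2·x^1·y^0 ↦ 2·X^1·Y^0·Z^2.
  monomial 1·x^0·y^3 ↦ 1·X^0·Y^3·Z^0.
  monomial 2·x^0·y^2 ↦ 2·X^0·Y^2·Z^1.
  monomial 3·x^0·y^0 ↦ 3·X^0·Y^0·Z^3.
Collecting: F(X, Y, Z) = -X**2*Y + X*Y**2 + 2*X*Z**2 + Y**3 + 2*Y**2*Z + 3*Z**3.


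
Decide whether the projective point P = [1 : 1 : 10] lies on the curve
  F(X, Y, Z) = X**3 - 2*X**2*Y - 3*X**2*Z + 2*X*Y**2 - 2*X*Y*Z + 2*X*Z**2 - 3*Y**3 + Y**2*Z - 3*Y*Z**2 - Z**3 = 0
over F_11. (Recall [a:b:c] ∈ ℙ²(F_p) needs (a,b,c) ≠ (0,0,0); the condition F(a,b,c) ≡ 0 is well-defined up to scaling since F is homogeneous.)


F(1,1,10) ≡ 2 (mod 11); P is NOT on the curve.

Evaluate F(1, 1, 10) term-by-term (mod 11).
  X**3 ↦ 1·1·1·1 = 1
  -2*X**2*Y ↦ -2·1·1·1 = -2
  -3*X**2*Z ↦ -3·1·1·10 = -30
  2*X*Y**2 ↦ 2·1·1·1 = 2
  -2*X*Y*Z ↦ -2·1·1·10 = -20
  2*X*Z**2 ↦ 2·1·1·100 = 200
  -3*Y**3 ↦ -3·1·1·1 = -3
  Y**2*Z ↦ 1·1·1·10 = 10
  -3*Y*Z**2 ↦ -3·1·1·100 = -300
  -Z**3 ↦ -1·1·1·1000 = -1000
Sum: F(1, 1, 10) = (1) + (-2) + (-30) + (2) + (-20) + (200) + (-3) + (10) + (-300) + (-1000) = -1142.
Reducing mod 11: -1142 ≡ 2 (mod 11).
Since F(a, b, c) ≡ 2 ≠ 0 (mod 11), P does NOT lie on the curve.


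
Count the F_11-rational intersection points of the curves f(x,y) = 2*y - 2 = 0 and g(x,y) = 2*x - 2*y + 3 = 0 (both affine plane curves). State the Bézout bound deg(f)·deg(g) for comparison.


Common zeros: {(5, 1)}; count = 1; Bézout bound = 1.

deg(f) = 1, deg(g) = 1, so Bézout bound = 1.
Scan x ∈ F_11. For each x, list the y ∈ F_11 with f(x, y) ≡ 0 and those with g(x, y) ≡ 0 (mod 11); the common zeros in that column are the intersection.
  x = 0: f ≡ 0 at y ∈ {1}; g ≡ 0 at y ∈ {7}; common: ∅.
  x = 1: f ≡ 0 at y ∈ {1}; g ≡ 0 at y ∈ {8}; common: ∅.
  x = 2: f ≡ 0 at y ∈ {1}; g ≡ 0 at y ∈ {9}; common: ∅.
  x = 3: f ≡ 0 at y ∈ {1}; g ≡ 0 at y ∈ {10}; common: ∅.
  x = 4: f ≡ 0 at y ∈ {1}; g ≡ 0 at y ∈ {0}; common: ∅.
  x = 5: f ≡ 0 at y ∈ {1}; g ≡ 0 at y ∈ {1}; common: {1}.
  x = 6: f ≡ 0 at y ∈ {1}; g ≡ 0 at y ∈ {2}; common: ∅.
  x = 7: f ≡ 0 at y ∈ {1}; g ≡ 0 at y ∈ {3}; common: ∅.
  x = 8: f ≡ 0 at y ∈ {1}; g ≡ 0 at y ∈ {4}; common: ∅.
  x = 9: f ≡ 0 at y ∈ {1}; g ≡ 0 at y ∈ {5}; common: ∅.
  x = 10: f ≡ 0 at y ∈ {1}; g ≡ 0 at y ∈ {6}; common: ∅.
Collecting: common zeros = {(5, 1)}, so the count is 1.
Comparison with the Bézout bound: 1 ≤ 1 = deg(f)·deg(g), as expected for curves with no common component (the bound is attained).


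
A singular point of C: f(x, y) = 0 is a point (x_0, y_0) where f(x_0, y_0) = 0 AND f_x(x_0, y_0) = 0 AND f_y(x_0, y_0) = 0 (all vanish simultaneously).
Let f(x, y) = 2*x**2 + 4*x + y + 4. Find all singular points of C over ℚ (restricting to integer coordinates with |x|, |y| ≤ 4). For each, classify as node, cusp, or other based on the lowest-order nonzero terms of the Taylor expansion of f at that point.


No singular points in the scanned grid; C is smooth there.

Compute partial derivatives:
  f_x = 4*x + 4.
  f_y = 1.
f_y = 1 is a nonzero constant, so f_y never vanishes: no point (x, y) can satisfy f = f_x = f_y = 0. In particular no (x, y) ∈ {−4, ..., 4}² is singular; the curve is smooth.


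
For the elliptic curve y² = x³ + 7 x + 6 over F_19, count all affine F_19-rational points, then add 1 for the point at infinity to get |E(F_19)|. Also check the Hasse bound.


Affine points = {(0, 5), (0, 14), (2, 3), (2, 16), (3, 4), (3, 15), (6, 6), (6, 13), (8, 2), (8, 17), (9, 0), (14, 6), (14, 13), (15, 3), (15, 16), (18, 6), (18, 13)}; affine count = 17; |E(F_19)| = 18.

Discriminant check: Δ ∝ 4a³ + 27b² = 4·7³ + 27·6² = 4·343 + 27·36 ≡ 7 (mod 19). Nonzero ⇒ E is nonsingular.
For each x ∈ F_19, compute rhs = x³ + 7·x + 6 mod 19, then count y ∈ F_19 with y² ≡ rhs.
  x = 0: rhs = 6, matching y values: 5, 14 (2 points).
  x = 1: rhs = 14, matching y values: none (0 points).
  x = 2: rhs = 9, matching y values: 3, 16 (2 points).
  x = 3: rhs = 16, matching y values: 4, 15 (2 points).
  x = 4: rhs = 3, matching y values: none (0 points).
  x = 5: rhs = 14, matching y values: none (0 points).
  x = 6: rhs = 17, matching y values: 6, 13 (2 points).
  x = 7: rhs = 18, matching y values: none (0 points).
  x = 8: rhs = 4, matching y values: 2, 17 (2 points).
  x = 9: rhs = 0, matching y values: 0 (1 points).
  x = 10: rhs = 12, matching y values: none (0 points).
  x = 11: rhs = 8, matching y values: none (0 points).
  x = 12: rhs = 13, matching y values: none (0 points).
  x = 13: rhs = 14, matching y values: none (0 points).
  x = 14: rhs = 17, matching y values: 6, 13 (2 points).
  x = 15: rhs = 9, matching y values: 3, 16 (2 points).
  x = 16: rhs = 15, matching y values: none (0 points).
  x = 17: rhs = 3, matching y values: none (0 points).
  x = 18: rhs = 17, matching y values: 6, 13 (2 points).
Total affine count: 17.
Full point count |E(F_19)| = 17 + 1 = 18.
Hasse bound: |18 − (19+1)| = |-2| = 2 ≤ 2√19 ≈ 8.7178 ✓.


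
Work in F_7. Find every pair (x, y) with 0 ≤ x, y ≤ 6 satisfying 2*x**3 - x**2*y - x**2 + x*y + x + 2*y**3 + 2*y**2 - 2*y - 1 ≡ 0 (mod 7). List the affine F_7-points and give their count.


Affine F_7-points: {(1, 2), (3, 4), (4, 1), (5, 4)}; count = 4.

For each of the 49 pairs (x, y) ∈ F_7², evaluate f(x, y) mod 7. Record the zeros.
  x = 0: [0↦6, 1↦1, 2↦5, 3↦2, 4↦4, 5↦2, 6↦1]  zeros at y ∈ ∅
  x = 1: [0↦1, 1↦3, 2↦0, 3↦4, 4↦6, 5↦4, 6↦3]  zeros at y ∈ {2}
  x = 2: [0↦6, 1↦6, 2↦1, 3↦3, 4↦3, 5↦6, 6↦3]  zeros at y ∈ ∅
  x = 3: [0↦5, 1↦1, 2↦6, 3↦4, 4↦0, 5↦6, 6↦6]  zeros at y ∈ {4}
  x = 4: [0↦3, 1↦0, 2↦6, 3↦5, 4↦2, 5↦2, 6↦3]  zeros at y ∈ {1}
  x = 5: [0↦5, 1↦1, 2↦6, 3↦4, 4↦0, 5↦6, 6↦6]  zeros at y ∈ {4}
  x = 6: [0↦2, 1↦2, 2↦4, 3↦6, 4↦6, 5↦2, 6↦6]  zeros at y ∈ ∅
Collecting zeros: affine points = {(1, 2), (3, 4), (4, 1), (5, 4)}.
Total count |C(F_7)_aff| = 4.


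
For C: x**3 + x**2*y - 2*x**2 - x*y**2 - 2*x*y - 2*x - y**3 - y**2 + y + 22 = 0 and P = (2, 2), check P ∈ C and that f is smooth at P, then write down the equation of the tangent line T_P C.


Tangent line at P: 2*x - 23*y + 42 = 0.

Step 1: f(2, 2) = 0, so P lies on C.
Step 2: partial derivatives
  f_x(x, y) = 3*x**2 + 2*x*y - 4*x - y**2 - 2*y - 2, f_y(x, y) = x**2 - 2*x*y - 2*x - 3*y**2 - 2*y + 1.
  f_x(P) = 2, f_y(P) = -23 (gradient nonzero, so P is smooth).
Step 3: tangent line at P: 2·(x − 2) + -23·(y − 2) = 0.
Expanding: 2*x - 23*y + 42 = 0.


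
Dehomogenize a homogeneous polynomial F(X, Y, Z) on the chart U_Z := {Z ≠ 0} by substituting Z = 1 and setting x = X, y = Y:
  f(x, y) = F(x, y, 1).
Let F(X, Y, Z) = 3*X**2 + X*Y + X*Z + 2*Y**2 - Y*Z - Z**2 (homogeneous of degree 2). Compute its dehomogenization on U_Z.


f(x, y) = 3*x**2 + x*y + x + 2*y**2 - y - 1

On U_Z we set Z = 1. Each monomial c·X^i·Y^j·Z^k in F becomes c·x^i·y^j·1^k = c·x^i·y^j.
Substituting Z = 1: F(X, Y, 1) = 3*x**2 + x*y + x + 2*y**2 - y - 1.
Note: deg(f) ≤ deg(F) = 2; strict inequality happens when F is divisible by Z (lost terms).


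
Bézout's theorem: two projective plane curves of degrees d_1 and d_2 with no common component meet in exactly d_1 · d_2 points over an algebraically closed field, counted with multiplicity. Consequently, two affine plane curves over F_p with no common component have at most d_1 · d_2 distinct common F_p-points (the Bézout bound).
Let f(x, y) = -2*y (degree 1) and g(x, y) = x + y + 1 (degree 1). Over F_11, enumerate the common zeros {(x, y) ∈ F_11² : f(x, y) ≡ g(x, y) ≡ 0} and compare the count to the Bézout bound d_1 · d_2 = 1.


Common zeros: {(10, 0)}; count = 1; Bézout bound = 1.

deg(f) = 1, deg(g) = 1, so Bézout bound = 1.
Scan x ∈ F_11. For each x, list the y ∈ F_11 with f(x, y) ≡ 0 and those with g(x, y) ≡ 0 (mod 11); the common zeros in that column are the intersection.
  x = 0: f ≡ 0 at y ∈ {0}; g ≡ 0 at y ∈ {10}; common: ∅.
  x = 1: f ≡ 0 at y ∈ {0}; g ≡ 0 at y ∈ {9}; common: ∅.
  x = 2: f ≡ 0 at y ∈ {0}; g ≡ 0 at y ∈ {8}; common: ∅.
  x = 3: f ≡ 0 at y ∈ {0}; g ≡ 0 at y ∈ {7}; common: ∅.
  x = 4: f ≡ 0 at y ∈ {0}; g ≡ 0 at y ∈ {6}; common: ∅.
  x = 5: f ≡ 0 at y ∈ {0}; g ≡ 0 at y ∈ {5}; common: ∅.
  x = 6: f ≡ 0 at y ∈ {0}; g ≡ 0 at y ∈ {4}; common: ∅.
  x = 7: f ≡ 0 at y ∈ {0}; g ≡ 0 at y ∈ {3}; common: ∅.
  x = 8: f ≡ 0 at y ∈ {0}; g ≡ 0 at y ∈ {2}; common: ∅.
  x = 9: f ≡ 0 at y ∈ {0}; g ≡ 0 at y ∈ {1}; common: ∅.
  x = 10: f ≡ 0 at y ∈ {0}; g ≡ 0 at y ∈ {0}; common: {0}.
Collecting: common zeros = {(10, 0)}, so the count is 1.
Comparison with the Bézout bound: 1 ≤ 1 = deg(f)·deg(g), as expected for curves with no common component (the bound is attained).


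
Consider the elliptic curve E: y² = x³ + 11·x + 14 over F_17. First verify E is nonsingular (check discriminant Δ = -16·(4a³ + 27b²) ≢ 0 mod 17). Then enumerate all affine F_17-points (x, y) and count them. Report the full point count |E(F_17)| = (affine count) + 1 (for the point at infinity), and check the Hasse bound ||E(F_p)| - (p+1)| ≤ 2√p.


Affine points = {(1, 3), (1, 14), (7, 3), (7, 14), (8, 6), (8, 11), (9, 3), (9, 14), (10, 6), (10, 11), (11, 2), (11, 15), (12, 2), (12, 15), (13, 5), (13, 12), (15, 1), (15, 16), (16, 6), (16, 11)}; affine count = 20; |E(F_17)| = 21.

Discriminant check: Δ ∝ 4a³ + 27b² = 4·11³ + 27·14² = 4·1331 + 27·196 ≡ 8 (mod 17). Nonzero ⇒ E is nonsingular.
For each x ∈ F_17, compute rhs = x³ + 11·x + 14 mod 17, then count y ∈ F_17 with y² ≡ rhs.
  x = 0: rhs = 14, matching y values: none (0 points).
  x = 1: rhs = 9, matching y values: 3, 14 (2 points).
  x = 2: rhs = 10, matching y values: none (0 points).
  x = 3: rhs = 6, matching y values: none (0 points).
  x = 4: rhs = 3, matching y values: none (0 points).
  x = 5: rhs = 7, matching y values: none (0 points).
  x = 6: rhs = 7, matching y values: none (0 points).
  x = 7: rhs = 9, matching y values: 3, 14 (2 points).
  x = 8: rhs = 2, matching y values: 6, 11 (2 points).
  x = 9: rhs = 9, matching y values: 3, 14 (2 points).
  x = 10: rhs = 2, matching y values: 6, 11 (2 points).
  x = 11: rhs = 4, matching y values: 2, 15 (2 points).
  x = 12: rhs = 4, matching y values: 2, 15 (2 points).
  x = 13: rhs = 8, matching y values: 5, 12 (2 points).
  x = 14: rhs = 5, matching y values: none (0 points).
  x = 15: rhs = 1, matching y values: 1, 16 (2 points).
  x = 16: rhs = 2, matching y values: 6, 11 (2 points).
Total affine count: 20.
Full point count |E(F_17)| = 20 + 1 = 21.
Hasse bound: |21 − (17+1)| = |3| = 3 ≤ 2√17 ≈ 8.2462 ✓.


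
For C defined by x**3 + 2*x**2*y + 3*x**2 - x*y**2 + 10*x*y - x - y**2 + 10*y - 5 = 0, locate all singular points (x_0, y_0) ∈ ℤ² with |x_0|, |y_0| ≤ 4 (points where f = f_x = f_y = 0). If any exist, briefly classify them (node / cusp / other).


Singular points: {(-2, 1)}; classification: node.

Compute partial derivatives:
  f_x = 3*x**2 + 4*x*y + 6*x - y**2 + 10*y - 1.
  f_y = 2*x**2 - 2*x*y + 10*x - 2*y + 10.
Scan x_0 ∈ {−4, ..., 4}. For each x_0, f_y(x_0, y) is a polynomial in y; find its integer roots y ∈ {−4, ..., 4}, then test f_x and f at those candidates.
  x = -4: f_y(-4, y) = 6*y + 2; no integer root y with |y| ≤ 4.
  x = -3: f_y(-3, y) = 4*y - 2; no integer root y with |y| ≤ 4.
  x = -2: f_y(-2, y) = 2*y - 2; vanishes at y ∈ {1}. (-2, 1): f_x = 0, f = 0 — SINGULAR.
  x = -1: f_y(-1, y) = 2; no integer root y with |y| ≤ 4.
  x = 0: f_y(0, y) = 10 - 2*y; no integer root y with |y| ≤ 4.
  x = 1: f_y(1, y) = 22 - 4*y; no integer root y with |y| ≤ 4.
  x = 2: f_y(2, y) = 38 - 6*y; no integer root y with |y| ≤ 4.
  x = 3: f_y(3, y) = 58 - 8*y; no integer root y with |y| ≤ 4.
  x = 4: f_y(4, y) = 82 - 10*y; no integer root y with |y| ≤ 4.
Only singular point on the grid: (-2, 1).
Classify: substitute x = -2 + u, y = 1 + v and expand: f = u**3 + 2*u**2*v - u**2 - u*v**2 + v**2.
No constant or linear terms (consistent with a singular point). Quadratic part: -u**2 + v**2. Cubic part: u**3 + 2*u**2*v - u*v**2.
The quadratic part v**2 - u**2 = (v − u)(v + u) splits into two distinct linear factors, so there are two distinct tangent lines y − 1 = ±(x − -2) — this is a node (ordinary double point).
Classification: node.


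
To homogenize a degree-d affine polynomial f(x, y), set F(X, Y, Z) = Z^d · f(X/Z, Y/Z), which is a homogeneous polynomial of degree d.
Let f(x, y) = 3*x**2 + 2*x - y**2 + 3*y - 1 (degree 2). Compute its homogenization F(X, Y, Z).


F(X, Y, Z) = 3*X**2 + 2*X*Z - Y**2 + 3*Y*Z - Z**2

deg(f) = 2.
Substitute x = X/Z, y = Y/Z into f, then multiply by Z^2.
  monomial 3·x^2·y^0 ↦ 3·X^2·Y^0·Z^0.
  monomial 2·x^1·y^0 ↦ 2·X^1·Y^0·Z^1.
  monomial -1·x^0·y^2 ↦ -1·X^0·Y^2·Z^0.
  monomial 3·x^0·y^1 ↦ 3·X^0·Y^1·Z^1.
  monomial -1·x^0·y^0 ↦ -1·X^0·Y^0·Z^2.
Collecting: F(X, Y, Z) = 3*X**2 + 2*X*Z - Y**2 + 3*Y*Z - Z**2.


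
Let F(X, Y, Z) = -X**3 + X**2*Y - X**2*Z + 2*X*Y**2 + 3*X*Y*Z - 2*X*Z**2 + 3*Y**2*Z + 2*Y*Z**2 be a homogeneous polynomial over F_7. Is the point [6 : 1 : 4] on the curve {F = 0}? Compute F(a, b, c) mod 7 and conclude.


F(6,1,4) ≡ 4 (mod 7); P is NOT on the curve.

Evaluate F(6, 1, 4) term-by-term (mod 7).
  -X**3 ↦ -1·216·1·1 = -216
  X**2*Y ↦ 1·36·1·1 = 36
  -X**2*Z ↦ -1·36·1·4 = -144
  2*X*Y**2 ↦ 2·6·1·1 = 12
  3*X*Y*Z ↦ 3·6·1·4 = 72
  -2*X*Z**2 ↦ -2·6·1·16 = -192
  3*Y**2*Z ↦ 3·1·1·4 = 12
  2*Y*Z**2 ↦ 2·1·1·16 = 32
Sum: F(6, 1, 4) = (-216) + (36) + (-144) + (12) + (72) + (-192) + (12) + (32) = -388.
Reducing mod 7: -388 ≡ 4 (mod 7).
Since F(a, b, c) ≡ 4 ≠ 0 (mod 7), P does NOT lie on the curve.


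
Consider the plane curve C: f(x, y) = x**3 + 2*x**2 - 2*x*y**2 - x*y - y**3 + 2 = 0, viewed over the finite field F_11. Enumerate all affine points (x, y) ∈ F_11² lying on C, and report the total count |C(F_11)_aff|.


Affine F_11-points: {(0, 7), (2, 1), (4, 4), (5, 6), (6, 5), (7, 6), (8, 5), (8, 6), (9, 9)}; count = 9.

For each of the 121 pairs (x, y) ∈ F_11², evaluate f(x, y) mod 11. Record the zeros.
  x = 0: [0↦2, 1↦1, 2↦5, 3↦8, 4↦4, 5↦9, 6↦6, 7↦0, 8↦7, 9↦10, 10↦3]  zeros at y ∈ {7}
  x = 1: [0↦5, 1↦1, 2↦9, 3↦1, 4↦4, 5↦1, 6↦8, 7↦8, 8↦6, 9↦7, 10↦5]  zeros at y ∈ ∅
  x = 2: [0↦7, 1↦0, 2↦1, 3↦4, 4↦3, 5↦3, 6↦9, 7↦4, 8↦4, 9↦3, 10↦6]  zeros at y ∈ {1}
  x = 3: [0↦3, 1↦4, 2↦9, 3↦1, 4↦7, 5↦10, 6↦4, 7↦5, 8↦7, 9↦4, 10↦1]  zeros at y ∈ ∅
  x = 4: [0↦10, 1↦8, 2↦6, 3↦9, 4↦0, 5↦6, 6↦10, 7↦6, 8↦10, 9↦5, 10↦7]  zeros at y ∈ {4}
  x = 5: [0↦1, 1↦7, 2↦9, 3↦1, 4↦10, 5↦8, 6↦0, 7↦2, 8↦8, 9↦1, 10↦8]  zeros at y ∈ {6}
  x = 6: [0↦4, 1↦7, 2↦2, 3↦5, 4↦10, 5↦0, 6↦2, 7↦10, 8↦7, 9↦9, 10↦10]  zeros at y ∈ {5}
  x = 7: [0↦3, 1↦3, 2↦2, 3↦5, 4↦6, 5↦10, 6↦0, 7↦3, 8↦2, 9↦2, 10↦8]  zeros at y ∈ {6}
  x = 8: [0↦4, 1↦1, 2↦4, 3↦7, 4↦4, 5↦0, 6↦0, 7↦9, 8↦10, 9↦8, 10↦8]  zeros at y ∈ {5, 6}
  x = 9: [0↦2, 1↦7, 2↦3, 3↦6, 4↦10, 5↦9, 6↦8, 7↦1, 8↦4, 9↦0, 10↦5]  zeros at y ∈ {9}
  x = 10: [0↦3, 1↦5, 2↦5, 3↦8, 4↦8, 5↦10, 6↦8, 7↦7, 8↦1, 9↦6, 10↦5]  zeros at y ∈ ∅
Collecting zeros: affine points = {(0, 7), (2, 1), (4, 4), (5, 6), (6, 5), (7, 6), (8, 5), (8, 6), (9, 9)}.
Total count |C(F_11)_aff| = 9.


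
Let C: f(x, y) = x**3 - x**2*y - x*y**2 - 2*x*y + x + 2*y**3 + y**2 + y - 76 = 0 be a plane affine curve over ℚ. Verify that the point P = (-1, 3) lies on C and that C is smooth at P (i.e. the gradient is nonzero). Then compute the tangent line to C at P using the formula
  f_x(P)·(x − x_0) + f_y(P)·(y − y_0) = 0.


Tangent line at P: -5*x + 68*y - 209 = 0.

Step 1: f(-1, 3) = 0, so P lies on C.
Step 2: partial derivatives
  f_x(x, y) = 3*x**2 - 2*x*y - y**2 - 2*y + 1, f_y(x, y) = -x**2 - 2*x*y - 2*x + 6*y**2 + 2*y + 1.
  f_x(P) = -5, f_y(P) = 68 (gradient nonzero, so P is smooth).
Step 3: tangent line at P: -5·(x − -1) + 68·(y − 3) = 0.
Expanding: -5*x + 68*y - 209 = 0.


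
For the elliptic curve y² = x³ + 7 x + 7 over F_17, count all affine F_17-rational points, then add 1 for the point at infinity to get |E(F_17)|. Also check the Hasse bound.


Affine points = {(1, 7), (1, 10), (3, 2), (3, 15), (7, 5), (7, 12), (9, 0), (11, 2), (11, 15), (12, 0), (13, 0), (15, 6), (15, 11), (16, 4), (16, 13)}; affine count = 15; |E(F_17)| = 16.

Discriminant check: Δ ∝ 4a³ + 27b² = 4·7³ + 27·7² = 4·343 + 27·49 ≡ 9 (mod 17). Nonzero ⇒ E is nonsingular.
For each x ∈ F_17, compute rhs = x³ + 7·x + 7 mod 17, then count y ∈ F_17 with y² ≡ rhs.
  x = 0: rhs = 7, matching y values: none (0 points).
  x = 1: rhs = 15, matching y values: 7, 10 (2 points).
  x = 2: rhs = 12, matching y values: none (0 points).
  x = 3: rhs = 4, matching y values: 2, 15 (2 points).
  x = 4: rhs = 14, matching y values: none (0 points).
  x = 5: rhs = 14, matching y values: none (0 points).
  x = 6: rhs = 10, matching y values: none (0 points).
  x = 7: rhs = 8, matching y values: 5, 12 (2 points).
  x = 8: rhs = 14, matching y values: none (0 points).
  x = 9: rhs = 0, matching y values: 0 (1 points).
  x = 10: rhs = 6, matching y values: none (0 points).
  x = 11: rhs = 4, matching y values: 2, 15 (2 points).
  x = 12: rhs = 0, matching y values: 0 (1 points).
  x = 13: rhs = 0, matching y values: 0 (1 points).
  x = 14: rhs = 10, matching y values: none (0 points).
  x = 15: rhs = 2, matching y values: 6, 11 (2 points).
  x = 16: rhs = 16, matching y values: 4, 13 (2 points).
Total affine count: 15.
Full point count |E(F_17)| = 15 + 1 = 16.
Hasse bound: |16 − (17+1)| = |-2| = 2 ≤ 2√17 ≈ 8.2462 ✓.


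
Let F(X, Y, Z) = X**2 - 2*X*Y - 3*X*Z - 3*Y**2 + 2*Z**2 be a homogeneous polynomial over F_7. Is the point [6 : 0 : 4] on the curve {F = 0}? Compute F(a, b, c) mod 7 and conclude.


F(6,0,4) ≡ 3 (mod 7); P is NOT on the curve.

Evaluate F(6, 0, 4) term-by-term (mod 7).
  X**2 ↦ 1·36·1·1 = 36
  -2*X*Y ↦ -2·6·0·1 = 0
  -3*X*Z ↦ -3·6·1·4 = -72
  -3*Y**2 ↦ -3·1·0·1 = 0
  2*Z**2 ↦ 2·1·1·16 = 32
Sum: F(6, 0, 4) = (36) + (0) + (-72) + (0) + (32) = -4.
Reducing mod 7: -4 ≡ 3 (mod 7).
Since F(a, b, c) ≡ 3 ≠ 0 (mod 7), P does NOT lie on the curve.


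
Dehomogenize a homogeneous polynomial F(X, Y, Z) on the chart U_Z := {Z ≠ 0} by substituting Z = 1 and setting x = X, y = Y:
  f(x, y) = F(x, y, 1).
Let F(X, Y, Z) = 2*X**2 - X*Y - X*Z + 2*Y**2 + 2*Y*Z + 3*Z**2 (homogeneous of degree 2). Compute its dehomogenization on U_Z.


f(x, y) = 2*x**2 - x*y - x + 2*y**2 + 2*y + 3

On U_Z we set Z = 1. Each monomial c·X^i·Y^j·Z^k in F becomes c·x^i·y^j·1^k = c·x^i·y^j.
Substituting Z = 1: F(X, Y, 1) = 2*x**2 - x*y - x + 2*y**2 + 2*y + 3.
Note: deg(f) ≤ deg(F) = 2; strict inequality happens when F is divisible by Z (lost terms).


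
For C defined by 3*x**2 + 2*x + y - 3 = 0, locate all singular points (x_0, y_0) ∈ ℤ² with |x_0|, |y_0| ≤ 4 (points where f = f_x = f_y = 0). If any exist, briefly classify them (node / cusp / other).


No singular points in the scanned grid; C is smooth there.

Compute partial derivatives:
  f_x = 6*x + 2.
  f_y = 1.
f_y = 1 is a nonzero constant, so f_y never vanishes: no point (x, y) can satisfy f = f_x = f_y = 0. In particular no (x, y) ∈ {−4, ..., 4}² is singular; the curve is smooth.


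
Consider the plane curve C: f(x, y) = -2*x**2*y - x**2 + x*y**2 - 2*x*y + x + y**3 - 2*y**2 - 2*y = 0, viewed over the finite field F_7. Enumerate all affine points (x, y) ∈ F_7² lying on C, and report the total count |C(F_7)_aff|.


Affine F_7-points: {(0, 0), (1, 0), (1, 3), (1, 5), (3, 5), (4, 4)}; count = 6.

For each of the 49 pairs (x, y) ∈ F_7², evaluate f(x, y) mod 7. Record the zeros.
  x = 0: [0↦0, 1↦4, 2↦3, 3↦3, 4↦3, 5↦2, 6↦6]  zeros at y ∈ {0}
  x = 1: [0↦0, 1↦1, 2↦6, 3↦0, 4↦3, 5↦0, 6↦4]  zeros at y ∈ {0, 3, 5}
  x = 2: [0↦5, 1↦6, 2↦6, 3↦4, 4↦6, 5↦4, 6↦4]  zeros at y ∈ ∅
  x = 3: [0↦1, 1↦5, 2↦3, 3↦1, 4↦5, 5↦0, 6↦6]  zeros at y ∈ {5}
  x = 4: [0↦2, 1↦5, 2↦4, 3↦5, 4↦0, 5↦2, 6↦3]  zeros at y ∈ {4}
  x = 5: [0↦1, 1↦6, 2↦2, 3↦2, 4↦5, 5↦3, 6↦2]  zeros at y ∈ ∅
  x = 6: [0↦5, 1↦1, 2↦4, 3↦6, 4↦6, 5↦3, 6↦3]  zeros at y ∈ ∅
Collecting zeros: affine points = {(0, 0), (1, 0), (1, 3), (1, 5), (3, 5), (4, 4)}.
Total count |C(F_7)_aff| = 6.


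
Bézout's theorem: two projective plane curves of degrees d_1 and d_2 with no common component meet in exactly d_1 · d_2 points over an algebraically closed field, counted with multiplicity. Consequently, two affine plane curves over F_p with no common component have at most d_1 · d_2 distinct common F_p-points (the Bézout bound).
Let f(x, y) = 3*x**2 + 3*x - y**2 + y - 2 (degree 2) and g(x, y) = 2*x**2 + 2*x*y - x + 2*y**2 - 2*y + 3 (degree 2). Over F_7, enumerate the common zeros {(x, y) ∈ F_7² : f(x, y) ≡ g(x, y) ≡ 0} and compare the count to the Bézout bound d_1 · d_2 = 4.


Common zeros: {(2, 2)}; count = 1; Bézout bound = 4.

deg(f) = 2, deg(g) = 2, so Bézout bound = 4.
Scan x ∈ F_7. For each x, list the y ∈ F_7 with f(x, y) ≡ 0 and those with g(x, y) ≡ 0 (mod 7); the common zeros in that column are the intersection.
  x = 0: f ≡ 0 at y ∈ {4}; g ≡ 0 at y ∈ {2, 6}; common: ∅.
  x = 1: f ≡ 0 at y ∈ ∅; g ≡ 0 at y ∈ ∅; common: ∅.
  x = 2: f ≡ 0 at y ∈ {2, 6}; g ≡ 0 at y ∈ {2, 4}; common: {2}.
  x = 3: f ≡ 0 at y ∈ {3, 5}; g ≡ 0 at y ∈ ∅; common: ∅.
  x = 4: f ≡ 0 at y ∈ {2, 6}; g ≡ 0 at y ∈ ∅; common: ∅.
  x = 5: f ≡ 0 at y ∈ ∅; g ≡ 0 at y ∈ {4, 6}; common: ∅.
  x = 6: f ≡ 0 at y ∈ {4}; g ≡ 0 at y ∈ ∅; common: ∅.
Collecting: common zeros = {(2, 2)}, so the count is 1.
Comparison with the Bézout bound: 1 ≤ 4 = deg(f)·deg(g), as expected for curves with no common component (the affine F_7-count falls short of the bound because intersections may lie at infinity, over extension fields, or carry multiplicity).


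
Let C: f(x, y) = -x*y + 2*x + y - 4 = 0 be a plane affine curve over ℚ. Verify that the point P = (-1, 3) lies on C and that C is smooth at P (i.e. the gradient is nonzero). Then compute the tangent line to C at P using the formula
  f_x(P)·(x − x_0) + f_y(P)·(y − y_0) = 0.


Tangent line at P: -x + 2*y - 7 = 0.

Step 1: f(-1, 3) = 0, so P lies on C.
Step 2: partial derivatives
  f_x(x, y) = 2 - y, f_y(x, y) = 1 - x.
  f_x(P) = -1, f_y(P) = 2 (gradient nonzero, so P is smooth).
Step 3: tangent line at P: -1·(x − -1) + 2·(y − 3) = 0.
Expanding: -x + 2*y - 7 = 0.


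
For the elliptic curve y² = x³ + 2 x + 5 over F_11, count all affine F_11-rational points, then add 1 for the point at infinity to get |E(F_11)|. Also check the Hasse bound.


Affine points = {(0, 4), (0, 7), (3, 4), (3, 7), (4, 0), (8, 4), (8, 7), (9, 2), (9, 9)}; affine count = 9; |E(F_11)| = 10.

Discriminant check: Δ ∝ 4a³ + 27b² = 4·2³ + 27·5² = 4·8 + 27·25 ≡ 3 (mod 11). Nonzero ⇒ E is nonsingular.
For each x ∈ F_11, compute rhs = x³ + 2·x + 5 mod 11, then count y ∈ F_11 with y² ≡ rhs.
  x = 0: rhs = 5, matching y values: 4, 7 (2 points).
  x = 1: rhs = 8, matching y values: none (0 points).
  x = 2: rhs = 6, matching y values: none (0 points).
  x = 3: rhs = 5, matching y values: 4, 7 (2 points).
  x = 4: rhs = 0, matching y values: 0 (1 points).
  x = 5: rhs = 8, matching y values: none (0 points).
  x = 6: rhs = 2, matching y values: none (0 points).
  x = 7: rhs = 10, matching y values: none (0 points).
  x = 8: rhs = 5, matching y values: 4, 7 (2 points).
  x = 9: rhs = 4, matching y values: 2, 9 (2 points).
  x = 10: rhs = 2, matching y values: none (0 points).
Total affine count: 9.
Full point count |E(F_11)| = 9 + 1 = 10.
Hasse bound: |10 − (11+1)| = |-2| = 2 ≤ 2√11 ≈ 6.6332 ✓.


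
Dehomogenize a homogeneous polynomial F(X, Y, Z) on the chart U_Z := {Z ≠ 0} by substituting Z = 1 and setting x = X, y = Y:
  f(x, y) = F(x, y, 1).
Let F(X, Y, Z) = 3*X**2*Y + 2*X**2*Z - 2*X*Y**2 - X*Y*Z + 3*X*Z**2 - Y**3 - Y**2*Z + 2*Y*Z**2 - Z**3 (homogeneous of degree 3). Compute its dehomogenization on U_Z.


f(x, y) = 3*x**2*y + 2*x**2 - 2*x*y**2 - x*y + 3*x - y**3 - y**2 + 2*y - 1

On U_Z we set Z = 1. Each monomial c·X^i·Y^j·Z^k in F becomes c·x^i·y^j·1^k = c·x^i·y^j.
Substituting Z = 1: F(X, Y, 1) = 3*x**2*y + 2*x**2 - 2*x*y**2 - x*y + 3*x - y**3 - y**2 + 2*y - 1.
Note: deg(f) ≤ deg(F) = 3; strict inequality happens when F is divisible by Z (lost terms).


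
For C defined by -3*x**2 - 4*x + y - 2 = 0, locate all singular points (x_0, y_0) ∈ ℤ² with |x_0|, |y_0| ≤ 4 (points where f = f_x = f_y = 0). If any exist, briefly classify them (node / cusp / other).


No singular points in the scanned grid; C is smooth there.

Compute partial derivatives:
  f_x = -6*x - 4.
  f_y = 1.
f_y = 1 is a nonzero constant, so f_y never vanishes: no point (x, y) can satisfy f = f_x = f_y = 0. In particular no (x, y) ∈ {−4, ..., 4}² is singular; the curve is smooth.
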